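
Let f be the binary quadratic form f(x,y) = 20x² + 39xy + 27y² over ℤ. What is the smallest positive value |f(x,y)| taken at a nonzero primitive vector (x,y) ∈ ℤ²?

translate: b→-1 (≡39 mod 40), so (20,39,27)→(20,-1,8)
flip: (20,-1,8)→(8,1,20)
reduced (well bottom): (8,1,20) with a≤c, −a<b≤a
well minimum = a = 8

8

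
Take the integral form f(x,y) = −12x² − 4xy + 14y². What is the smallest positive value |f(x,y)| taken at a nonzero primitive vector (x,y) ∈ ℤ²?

descent: ρ → (14,4,-12)  [lands on river]
river: ρ → (-12,20,6)
river: ρ → (6,16,-18)
river: ρ → (-18,20,4)
river: ρ → (4,20,-18)
river: ρ → (-18,16,6)
river: ρ → (6,20,-12)
river: ρ → (-12,4,14)
river: ρ → (14,24,-2)
river: ρ → (-2,24,14)
closes: descent 1, river 10
min |a| on river = 2

2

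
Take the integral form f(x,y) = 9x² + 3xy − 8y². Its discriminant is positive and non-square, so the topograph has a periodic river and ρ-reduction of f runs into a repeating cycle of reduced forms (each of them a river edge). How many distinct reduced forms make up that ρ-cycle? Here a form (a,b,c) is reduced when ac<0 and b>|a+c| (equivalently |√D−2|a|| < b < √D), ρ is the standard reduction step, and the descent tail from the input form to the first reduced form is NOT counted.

D = 297, ⌊√D⌋ = 17
river: ρ → (-8,13,4)
river: ρ → (4,11,-11)
river: ρ → (-11,11,4)
river: ρ → (4,13,-8)
river: ρ → (-8,3,9)
river: ρ → (9,15,-2)
river: ρ → (-2,17,1)
river: ρ → (1,17,-2)
river: ρ → (-2,15,9)
river: ρ → (9,3,-8)
ρ-cycle length = 10 (tail of 0 descent steps not counted)

10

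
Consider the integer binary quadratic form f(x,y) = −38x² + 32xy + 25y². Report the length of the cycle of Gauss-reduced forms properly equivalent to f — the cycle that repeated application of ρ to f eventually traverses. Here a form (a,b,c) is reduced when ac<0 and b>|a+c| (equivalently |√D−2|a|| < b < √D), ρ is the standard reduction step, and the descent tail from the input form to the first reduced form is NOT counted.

D = 4824, ⌊√D⌋ = 69
river: ρ → (25,68,-2)
river: ρ → (-2,68,25)
river: ρ → (25,32,-38)
river: ρ → (-38,44,19)
river: ρ → (19,32,-50)
river: ρ → (-50,68,1)
river: ρ → (1,68,-50)
river: ρ → (-50,32,19)
river: ρ → (19,44,-38)
river: ρ → (-38,32,25)
ρ-cycle length = 10 (tail of 0 descent steps not counted)

10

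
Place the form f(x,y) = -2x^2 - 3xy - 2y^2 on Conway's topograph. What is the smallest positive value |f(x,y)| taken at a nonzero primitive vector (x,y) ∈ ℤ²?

translate: b→-1 (≡3 mod 4), so (2,3,2)→(2,-1,1)
flip: (2,-1,1)→(1,1,2)
reduced (well bottom): (1,1,2) with a≤c, −a<b≤a
well minimum |f| = |-1| = 1 (negative-definite)

1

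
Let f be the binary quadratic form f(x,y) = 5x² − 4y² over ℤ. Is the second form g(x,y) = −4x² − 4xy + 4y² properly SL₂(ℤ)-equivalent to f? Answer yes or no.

D₁ = 80, D₂ = 80
river cycle of f (length 2): (-4, 8, 1), (1, 8, -4)
river cycle of g (length 2): (4, 4, -4), (-4, 4, 4)
cycles differ ⇒ inequivalent

no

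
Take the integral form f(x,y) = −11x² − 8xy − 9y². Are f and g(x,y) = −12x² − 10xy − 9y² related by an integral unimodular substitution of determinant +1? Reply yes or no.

D₁ = -332, D₂ = -332
f is negative-definite; reduce −f:
−f: flip: (11,8,9)→(9,-8,11)
−f: reduced (well bottom): (9,-8,11) with a≤c, −a<b≤a
flip sign back: reduced form of f is (-9,8,-11)
g is negative-definite; reduce −g:
−g: flip: (12,10,9)→(9,-10,12)
−g: translate: b→8 (≡-10 mod 18), so (9,-10,12)→(9,8,11)
−g: reduced (well bottom): (9,8,11) with a≤c, −a<b≤a
flip sign back: reduced form of g is (-9,-8,-11)
reduced forms (-9, 8, -11) vs (-9, -8, -11) ⇒ inequivalent

no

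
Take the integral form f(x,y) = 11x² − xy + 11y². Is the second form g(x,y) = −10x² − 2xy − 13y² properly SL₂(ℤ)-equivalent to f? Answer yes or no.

D₁ = -483, D₂ = -516
discriminants differ ⇒ not SL₂(ℤ)-equivalent

no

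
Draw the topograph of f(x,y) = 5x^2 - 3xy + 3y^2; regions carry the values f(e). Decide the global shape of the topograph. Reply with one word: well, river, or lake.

D = b²−4ac = (-3)² − 4·5·3 = -51
D < 0 ⇒ definite ⇒ every region one sign ⇒ single well

well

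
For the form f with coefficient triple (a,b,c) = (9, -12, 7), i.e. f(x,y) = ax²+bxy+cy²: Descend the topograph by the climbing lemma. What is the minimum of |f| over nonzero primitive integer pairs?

translate: b→6 (≡-12 mod 18), so (9,-12,7)→(9,6,4)
flip: (9,6,4)→(4,-6,9)
translate: b→2 (≡-6 mod 8), so (4,-6,9)→(4,2,7)
reduced (well bottom): (4,2,7) with a≤c, −a<b≤a
well minimum = a = 4

4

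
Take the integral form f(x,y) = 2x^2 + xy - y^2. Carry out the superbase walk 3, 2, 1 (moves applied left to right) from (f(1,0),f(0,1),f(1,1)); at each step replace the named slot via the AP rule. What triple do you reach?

start (2,-1,2) = (f(1,0),f(0,1),f(1,1))
replace slot 3: 2·(2+(-1)) − 2 = 0 → (2,-1,0)
replace slot 2: 2·(2+0) − (-1) = 5 → (2,5,0)
replace slot 1: 2·(5+0) − 2 = 8 → (8,5,0)

8,5,0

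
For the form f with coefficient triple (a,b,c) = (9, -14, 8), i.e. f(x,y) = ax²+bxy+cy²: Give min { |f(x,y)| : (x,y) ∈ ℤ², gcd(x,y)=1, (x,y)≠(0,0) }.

translate: b→4 (≡-14 mod 18), so (9,-14,8)→(9,4,3)
flip: (9,4,3)→(3,-4,9)
translate: b→2 (≡-4 mod 6), so (3,-4,9)→(3,2,8)
reduced (well bottom): (3,2,8) with a≤c, −a<b≤a
well minimum = a = 3

3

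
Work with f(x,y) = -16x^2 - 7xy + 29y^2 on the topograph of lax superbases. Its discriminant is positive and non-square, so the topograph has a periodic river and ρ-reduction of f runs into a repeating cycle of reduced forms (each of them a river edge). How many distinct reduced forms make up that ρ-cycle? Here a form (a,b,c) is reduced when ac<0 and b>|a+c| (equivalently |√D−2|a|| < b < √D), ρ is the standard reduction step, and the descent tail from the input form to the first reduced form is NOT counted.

D = 1905, ⌊√D⌋ = 43
descent: ρ → (29,7,-16)
descent: ρ → (-16,25,20)  [lands on river]
river: ρ → (20,15,-21)
river: ρ → (-21,27,14)
river: ρ → (14,29,-19)
river: ρ → (-19,9,24)
river: ρ → (24,39,-4)
river: ρ → (-4,41,14)
river: ρ → (14,43,-1)
river: ρ → (-1,43,14)
river: ρ → (14,41,-4)
river: ρ → (-4,39,24)
river: ρ → (24,9,-19)
river: ρ → (-19,29,14)
river: ρ → (14,27,-21)
river: ρ → (-21,15,20)
river: ρ → (20,25,-16)
river: ρ → (-16,39,6)
river: ρ → (6,33,-34)
river: ρ → (-34,35,5)
river: ρ → (5,35,-34)
river: ρ → (-34,33,6)
river: ρ → (6,39,-16)
ρ-cycle length = 22 (tail of 2 descent steps not counted)

22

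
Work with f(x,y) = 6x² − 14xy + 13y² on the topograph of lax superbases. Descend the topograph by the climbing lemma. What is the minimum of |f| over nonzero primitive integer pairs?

translate: b→-2 (≡-14 mod 12), so (6,-14,13)→(6,-2,5)
flip: (6,-2,5)→(5,2,6)
reduced (well bottom): (5,2,6) with a≤c, −a<b≤a
well minimum = a = 5

5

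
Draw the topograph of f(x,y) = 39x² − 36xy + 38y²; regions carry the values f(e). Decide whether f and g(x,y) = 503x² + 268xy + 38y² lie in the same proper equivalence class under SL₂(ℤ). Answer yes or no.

D₁ = -4632, D₂ = -4632
f: flip: (39,-36,38)→(38,36,39)
f: reduced (well bottom): (38,36,39) with a≤c, −a<b≤a
g: flip: (503,268,38)→(38,-268,503)
g: translate: b→36 (≡-268 mod 76), so (38,-268,503)→(38,36,39)
g: reduced (well bottom): (38,36,39) with a≤c, −a<b≤a
reduced forms (38, 36, 39) vs (38, 36, 39) ⇒ equivalent

yes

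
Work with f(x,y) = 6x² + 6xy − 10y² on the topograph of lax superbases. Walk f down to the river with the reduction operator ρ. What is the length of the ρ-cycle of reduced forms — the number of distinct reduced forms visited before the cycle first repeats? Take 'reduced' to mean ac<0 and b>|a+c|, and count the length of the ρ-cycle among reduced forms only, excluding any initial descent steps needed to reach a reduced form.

D = 276, ⌊√D⌋ = 16
river: ρ → (-10,14,2)
river: ρ → (2,14,-10)
river: ρ → (-10,6,6)
river: ρ → (6,6,-10)
ρ-cycle length = 4 (tail of 0 descent steps not counted)

4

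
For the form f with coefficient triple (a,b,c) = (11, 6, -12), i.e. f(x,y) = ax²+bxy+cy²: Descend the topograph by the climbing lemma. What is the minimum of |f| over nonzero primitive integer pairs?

river: ρ → (-12,18,5)
river: ρ → (5,22,-4)
river: ρ → (-4,18,15)
river: ρ → (15,12,-7)
river: ρ → (-7,16,11)
river: ρ → (11,6,-12)
closes: descent 0, river 6
min |a| on river = 4

4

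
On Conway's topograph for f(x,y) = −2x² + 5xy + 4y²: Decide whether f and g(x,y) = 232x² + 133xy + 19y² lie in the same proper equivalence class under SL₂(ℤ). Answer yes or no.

D₁ = 57, D₂ = 57
river cycle of f (length 6): (4, 3, -3), (-3, 3, 4), (4, 5, -2), (-2, 7, 1), (1, 7, -2), (-2, 5, 4)
river cycle of g (length 6): (4, 5, -2), (-2, 7, 1), (1, 7, -2), (-2, 5, 4), (4, 3, -3), (-3, 3, 4)
cycles coincide ⇒ equivalent

yes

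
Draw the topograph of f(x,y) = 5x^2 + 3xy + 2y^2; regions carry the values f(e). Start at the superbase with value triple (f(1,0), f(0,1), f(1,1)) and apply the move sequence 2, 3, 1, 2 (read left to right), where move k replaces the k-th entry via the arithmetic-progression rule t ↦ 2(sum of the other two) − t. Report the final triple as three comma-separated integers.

start (5,2,10) = (f(1,0),f(0,1),f(1,1))
replace slot 2: 2·(5+10) − 2 = 28 → (5,28,10)
replace slot 3: 2·(5+28) − 10 = 56 → (5,28,56)
replace slot 1: 2·(28+56) − 5 = 163 → (163,28,56)
replace slot 2: 2·(163+56) − 28 = 410 → (163,410,56)

163,410,56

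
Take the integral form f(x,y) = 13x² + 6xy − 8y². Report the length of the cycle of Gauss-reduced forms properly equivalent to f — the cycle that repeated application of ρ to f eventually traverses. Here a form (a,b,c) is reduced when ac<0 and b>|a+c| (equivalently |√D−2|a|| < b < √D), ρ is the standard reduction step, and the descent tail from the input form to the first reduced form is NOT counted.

D = 452, ⌊√D⌋ = 21
river: ρ → (-8,10,11)
river: ρ → (11,12,-7)
river: ρ → (-7,16,7)
river: ρ → (7,12,-11)
river: ρ → (-11,10,8)
river: ρ → (8,6,-13)
river: ρ → (-13,20,1)
river: ρ → (1,20,-13)
river: ρ → (-13,6,8)
river: ρ → (8,10,-11)
river: ρ → (-11,12,7)
river: ρ → (7,16,-7)
river: ρ → (-7,12,11)
river: ρ → (11,10,-8)
river: ρ → (-8,6,13)
river: ρ → (13,20,-1)
river: ρ → (-1,20,13)
river: ρ → (13,6,-8)
ρ-cycle length = 18 (tail of 0 descent steps not counted)

18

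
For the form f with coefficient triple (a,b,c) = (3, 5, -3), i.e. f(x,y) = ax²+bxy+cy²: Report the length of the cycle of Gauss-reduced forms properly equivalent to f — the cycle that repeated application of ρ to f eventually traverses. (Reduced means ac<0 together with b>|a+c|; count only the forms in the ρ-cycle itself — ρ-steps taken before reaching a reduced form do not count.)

D = 61, ⌊√D⌋ = 7
river: ρ → (-3,7,1)
river: ρ → (1,7,-3)
river: ρ → (-3,5,3)
river: ρ → (3,7,-1)
river: ρ → (-1,7,3)
river: ρ → (3,5,-3)
ρ-cycle length = 6 (tail of 0 descent steps not counted)

6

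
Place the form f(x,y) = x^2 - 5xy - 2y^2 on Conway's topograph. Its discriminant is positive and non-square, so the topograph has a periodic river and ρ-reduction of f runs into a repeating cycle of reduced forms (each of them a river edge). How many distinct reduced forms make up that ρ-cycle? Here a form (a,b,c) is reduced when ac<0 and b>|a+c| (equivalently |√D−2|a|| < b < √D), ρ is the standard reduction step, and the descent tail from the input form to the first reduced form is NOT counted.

D = 33, ⌊√D⌋ = 5
descent: ρ → (-2,5,1)  [lands on river]
river: ρ → (1,5,-2)
river: ρ → (-2,3,3)
river: ρ → (3,3,-2)
ρ-cycle length = 4 (tail of 1 descent step not counted)

4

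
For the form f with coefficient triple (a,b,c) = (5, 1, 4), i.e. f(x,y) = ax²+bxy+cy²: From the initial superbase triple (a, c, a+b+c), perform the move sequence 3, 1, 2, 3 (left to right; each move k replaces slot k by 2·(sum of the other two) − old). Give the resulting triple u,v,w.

start (5,4,10) = (f(1,0),f(0,1),f(1,1))
replace slot 3: 2·(5+4) − 10 = 8 → (5,4,8)
replace slot 1: 2·(4+8) − 5 = 19 → (19,4,8)
replace slot 2: 2·(19+8) − 4 = 50 → (19,50,8)
replace slot 3: 2·(19+50) − 8 = 130 → (19,50,130)

19,50,130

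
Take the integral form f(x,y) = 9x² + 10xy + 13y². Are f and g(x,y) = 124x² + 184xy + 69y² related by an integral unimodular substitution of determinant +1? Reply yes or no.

D₁ = -368, D₂ = -368
f: translate: b→-8 (≡10 mod 18), so (9,10,13)→(9,-8,12)
f: reduced (well bottom): (9,-8,12) with a≤c, −a<b≤a
g: translate: b→-64 (≡184 mod 248), so (124,184,69)→(124,-64,9)
g: flip: (124,-64,9)→(9,64,124)
g: translate: b→-8 (≡64 mod 18), so (9,64,124)→(9,-8,12)
g: reduced (well bottom): (9,-8,12) with a≤c, −a<b≤a
reduced forms (9, -8, 12) vs (9, -8, 12) ⇒ equivalent

yes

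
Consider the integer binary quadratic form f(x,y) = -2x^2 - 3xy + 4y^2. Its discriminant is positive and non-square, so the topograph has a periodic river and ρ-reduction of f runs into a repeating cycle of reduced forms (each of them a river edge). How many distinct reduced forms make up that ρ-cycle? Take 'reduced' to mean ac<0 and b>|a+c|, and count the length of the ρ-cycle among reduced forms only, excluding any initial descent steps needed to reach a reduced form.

D = 41, ⌊√D⌋ = 6
descent: ρ → (4,3,-2)  [lands on river]
river: ρ → (-2,5,2)
river: ρ → (2,3,-4)
river: ρ → (-4,5,1)
river: ρ → (1,5,-4)
river: ρ → (-4,3,2)
river: ρ → (2,5,-2)
river: ρ → (-2,3,4)
river: ρ → (4,5,-1)
river: ρ → (-1,5,4)
ρ-cycle length = 10 (tail of 1 descent step not counted)

10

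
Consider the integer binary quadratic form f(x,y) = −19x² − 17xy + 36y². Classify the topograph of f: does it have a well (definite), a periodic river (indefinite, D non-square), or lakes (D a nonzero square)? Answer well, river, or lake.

D = b²−4ac = (-17)² − 4·(-19)·36 = 3025
D = 55² is a perfect square ⇒ form factors over ℤ ⇒ lakes

lake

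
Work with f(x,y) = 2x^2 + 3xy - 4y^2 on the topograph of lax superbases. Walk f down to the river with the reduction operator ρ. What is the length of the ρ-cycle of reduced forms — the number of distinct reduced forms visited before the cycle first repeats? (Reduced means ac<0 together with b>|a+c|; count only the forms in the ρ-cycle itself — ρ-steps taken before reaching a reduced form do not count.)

D = 41, ⌊√D⌋ = 6
river: ρ → (-4,5,1)
river: ρ → (1,5,-4)
river: ρ → (-4,3,2)
river: ρ → (2,5,-2)
river: ρ → (-2,3,4)
river: ρ → (4,5,-1)
river: ρ → (-1,5,4)
river: ρ → (4,3,-2)
river: ρ → (-2,5,2)
river: ρ → (2,3,-4)
ρ-cycle length = 10 (tail of 0 descent steps not counted)

10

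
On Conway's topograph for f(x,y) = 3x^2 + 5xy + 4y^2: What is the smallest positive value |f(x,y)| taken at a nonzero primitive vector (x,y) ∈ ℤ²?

translate: b→-1 (≡5 mod 6), so (3,5,4)→(3,-1,2)
flip: (3,-1,2)→(2,1,3)
reduced (well bottom): (2,1,3) with a≤c, −a<b≤a
well minimum = a = 2

2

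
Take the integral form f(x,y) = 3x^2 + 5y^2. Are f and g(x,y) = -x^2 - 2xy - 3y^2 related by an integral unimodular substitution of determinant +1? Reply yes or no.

D₁ = -60, D₂ = -8
discriminants differ ⇒ not SL₂(ℤ)-equivalent

no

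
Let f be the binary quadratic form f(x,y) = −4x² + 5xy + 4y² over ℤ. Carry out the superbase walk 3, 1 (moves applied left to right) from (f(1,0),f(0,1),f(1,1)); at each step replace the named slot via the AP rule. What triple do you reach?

start (-4,4,5) = (f(1,0),f(0,1),f(1,1))
replace slot 3: 2·((-4)+4) − 5 = -5 → (-4,4,-5)
replace slot 1: 2·(4+(-5)) − (-4) = 2 → (2,4,-5)

2,4,-5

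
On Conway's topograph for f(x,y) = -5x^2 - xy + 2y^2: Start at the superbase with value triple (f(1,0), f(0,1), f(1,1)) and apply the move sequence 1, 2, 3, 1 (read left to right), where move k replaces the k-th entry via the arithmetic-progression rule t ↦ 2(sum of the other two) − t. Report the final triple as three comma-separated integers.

start (-5,2,-4) = (f(1,0),f(0,1),f(1,1))
replace slot 1: 2·(2+(-4)) − (-5) = 1 → (1,2,-4)
replace slot 2: 2·(1+(-4)) − 2 = -8 → (1,-8,-4)
replace slot 3: 2·(1+(-8)) − (-4) = -10 → (1,-8,-10)
replace slot 1: 2·((-8)+(-10)) − 1 = -37 → (-37,-8,-10)

-37,-8,-10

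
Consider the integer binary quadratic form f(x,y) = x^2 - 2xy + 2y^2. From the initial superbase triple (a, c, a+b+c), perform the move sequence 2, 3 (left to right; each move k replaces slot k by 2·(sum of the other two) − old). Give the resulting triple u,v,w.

start (1,2,1) = (f(1,0),f(0,1),f(1,1))
replace slot 2: 2·(1+1) − 2 = 2 → (1,2,1)
replace slot 3: 2·(1+2) − 1 = 5 → (1,2,5)

1,2,5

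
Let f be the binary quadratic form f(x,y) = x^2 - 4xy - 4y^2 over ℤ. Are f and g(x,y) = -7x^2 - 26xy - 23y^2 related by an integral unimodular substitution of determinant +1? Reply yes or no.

D₁ = 32, D₂ = 32
river cycle of f (length 2): (-4, 4, 1), (1, 4, -4)
river cycle of g (length 2): (-4, 4, 1), (1, 4, -4)
cycles coincide ⇒ equivalent

yes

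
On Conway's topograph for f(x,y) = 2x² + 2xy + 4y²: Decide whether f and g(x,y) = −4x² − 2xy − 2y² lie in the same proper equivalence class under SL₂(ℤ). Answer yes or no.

D₁ = -28, D₂ = -28
f: reduced (well bottom): (2,2,4) with a≤c, −a<b≤a
g is negative-definite; reduce −g:
−g: flip: (4,2,2)→(2,-2,4)
−g: translate: b→2 (≡-2 mod 4), so (2,-2,4)→(2,2,4)
−g: reduced (well bottom): (2,2,4) with a≤c, −a<b≤a
flip sign back: reduced form of g is (-2,-2,-4)
reduced forms (2, 2, 4) vs (-2, -2, -4) ⇒ inequivalent

no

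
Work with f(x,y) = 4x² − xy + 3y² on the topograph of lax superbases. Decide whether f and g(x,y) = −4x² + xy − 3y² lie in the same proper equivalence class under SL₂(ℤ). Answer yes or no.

D₁ = -47, D₂ = -47
f: flip: (4,-1,3)→(3,1,4)
f: reduced (well bottom): (3,1,4) with a≤c, −a<b≤a
g is negative-definite; reduce −g:
−g: flip: (4,-1,3)→(3,1,4)
−g: reduced (well bottom): (3,1,4) with a≤c, −a<b≤a
flip sign back: reduced form of g is (-3,-1,-4)
reduced forms (3, 1, 4) vs (-3, -1, -4) ⇒ inequivalent

no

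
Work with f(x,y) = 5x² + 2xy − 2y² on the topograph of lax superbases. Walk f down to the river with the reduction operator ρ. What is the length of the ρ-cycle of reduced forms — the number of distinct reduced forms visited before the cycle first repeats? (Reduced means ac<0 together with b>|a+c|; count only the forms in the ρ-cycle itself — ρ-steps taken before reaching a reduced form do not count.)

D = 44, ⌊√D⌋ = 6
descent: ρ → (-2,6,1)  [lands on river]
river: ρ → (1,6,-2)
ρ-cycle length = 2 (tail of 1 descent step not counted)

2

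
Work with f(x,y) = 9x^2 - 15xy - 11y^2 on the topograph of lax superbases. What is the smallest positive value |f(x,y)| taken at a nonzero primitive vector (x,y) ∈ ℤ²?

descent: ρ → (-11,15,9)  [lands on river]
river: ρ → (9,21,-5)
river: ρ → (-5,19,13)
river: ρ → (13,7,-11)
closes: descent 1, river 4
min |a| on river = 5

5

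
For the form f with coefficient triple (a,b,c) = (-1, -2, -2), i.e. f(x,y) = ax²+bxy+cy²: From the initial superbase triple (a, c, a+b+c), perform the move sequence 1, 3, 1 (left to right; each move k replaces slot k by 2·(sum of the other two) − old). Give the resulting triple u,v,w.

start (-1,-2,-5) = (f(1,0),f(0,1),f(1,1))
replace slot 1: 2·((-2)+(-5)) − (-1) = -13 → (-13,-2,-5)
replace slot 3: 2·((-13)+(-2)) − (-5) = -25 → (-13,-2,-25)
replace slot 1: 2·((-2)+(-25)) − (-13) = -41 → (-41,-2,-25)

-41,-2,-25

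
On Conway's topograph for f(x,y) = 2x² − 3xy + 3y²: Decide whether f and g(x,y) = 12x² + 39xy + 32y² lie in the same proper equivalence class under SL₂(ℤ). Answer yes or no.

D₁ = -15, D₂ = -15
f: translate: b→1 (≡-3 mod 4), so (2,-3,3)→(2,1,2)
f: reduced (well bottom): (2,1,2) with a≤c, −a<b≤a
g: translate: b→-9 (≡39 mod 24), so (12,39,32)→(12,-9,2)
g: flip: (12,-9,2)→(2,9,12)
g: translate: b→1 (≡9 mod 4), so (2,9,12)→(2,1,2)
g: reduced (well bottom): (2,1,2) with a≤c, −a<b≤a
reduced forms (2, 1, 2) vs (2, 1, 2) ⇒ equivalent

yes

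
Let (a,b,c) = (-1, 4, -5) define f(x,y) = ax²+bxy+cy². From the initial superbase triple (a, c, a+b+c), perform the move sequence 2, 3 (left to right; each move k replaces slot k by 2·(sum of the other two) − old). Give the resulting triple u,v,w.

start (-1,-5,-2) = (f(1,0),f(0,1),f(1,1))
replace slot 2: 2·((-1)+(-2)) − (-5) = -1 → (-1,-1,-2)
replace slot 3: 2·((-1)+(-1)) − (-2) = -2 → (-1,-1,-2)

-1,-1,-2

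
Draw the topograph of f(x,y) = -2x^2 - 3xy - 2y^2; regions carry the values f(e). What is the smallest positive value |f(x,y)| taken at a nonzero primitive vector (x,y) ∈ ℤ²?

translate: b→-1 (≡3 mod 4), so (2,3,2)→(2,-1,1)
flip: (2,-1,1)→(1,1,2)
reduced (well bottom): (1,1,2) with a≤c, −a<b≤a
well minimum |f| = |-1| = 1 (negative-definite)

1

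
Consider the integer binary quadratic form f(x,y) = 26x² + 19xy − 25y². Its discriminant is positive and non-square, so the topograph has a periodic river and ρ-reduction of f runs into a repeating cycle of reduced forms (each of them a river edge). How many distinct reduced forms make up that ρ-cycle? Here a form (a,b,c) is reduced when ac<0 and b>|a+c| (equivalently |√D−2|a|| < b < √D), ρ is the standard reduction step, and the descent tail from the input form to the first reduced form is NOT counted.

D = 2961, ⌊√D⌋ = 54
river: ρ → (-25,31,20)
river: ρ → (20,49,-7)
river: ρ → (-7,49,20)
river: ρ → (20,31,-25)
river: ρ → (-25,19,26)
river: ρ → (26,33,-18)
river: ρ → (-18,39,20)
river: ρ → (20,41,-16)
river: ρ → (-16,23,38)
river: ρ → (38,53,-1)
river: ρ → (-1,53,38)
river: ρ → (38,23,-16)
river: ρ → (-16,41,20)
river: ρ → (20,39,-18)
river: ρ → (-18,33,26)
river: ρ → (26,19,-25)
ρ-cycle length = 16 (tail of 0 descent steps not counted)

16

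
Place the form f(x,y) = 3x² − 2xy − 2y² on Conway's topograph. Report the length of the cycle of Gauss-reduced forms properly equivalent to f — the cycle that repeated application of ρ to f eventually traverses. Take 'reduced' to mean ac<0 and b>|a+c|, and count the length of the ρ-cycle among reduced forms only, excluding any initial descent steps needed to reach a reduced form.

D = 28, ⌊√D⌋ = 5
descent: ρ → (-2,2,3)  [lands on river]
river: ρ → (3,4,-1)
river: ρ → (-1,4,3)
river: ρ → (3,2,-2)
ρ-cycle length = 4 (tail of 1 descent step not counted)

4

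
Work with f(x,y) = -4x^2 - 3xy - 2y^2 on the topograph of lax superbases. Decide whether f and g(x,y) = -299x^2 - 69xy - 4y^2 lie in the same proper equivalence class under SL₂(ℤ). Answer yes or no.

D₁ = -23, D₂ = -23
f is negative-definite; reduce −f:
−f: flip: (4,3,2)→(2,-3,4)
−f: translate: b→1 (≡-3 mod 4), so (2,-3,4)→(2,1,3)
−f: reduced (well bottom): (2,1,3) with a≤c, −a<b≤a
flip sign back: reduced form of f is (-2,-1,-3)
g is negative-definite; reduce −g:
−g: flip: (299,69,4)→(4,-69,299)
−g: translate: b→3 (≡-69 mod 8), so (4,-69,299)→(4,3,2)
−g: flip: (4,3,2)→(2,-3,4)
−g: translate: b→1 (≡-3 mod 4), so (2,-3,4)→(2,1,3)
−g: reduced (well bottom): (2,1,3) with a≤c, −a<b≤a
flip sign back: reduced form of g is (-2,-1,-3)
reduced forms (-2, -1, -3) vs (-2, -1, -3) ⇒ equivalent

yes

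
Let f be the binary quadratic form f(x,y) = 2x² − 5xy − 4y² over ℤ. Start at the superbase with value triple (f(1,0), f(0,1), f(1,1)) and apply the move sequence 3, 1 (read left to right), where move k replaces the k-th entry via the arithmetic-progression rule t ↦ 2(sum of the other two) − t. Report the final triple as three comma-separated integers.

start (2,-4,-7) = (f(1,0),f(0,1),f(1,1))
replace slot 3: 2·(2+(-4)) − (-7) = 3 → (2,-4,3)
replace slot 1: 2·((-4)+3) − 2 = -4 → (-4,-4,3)

-4,-4,3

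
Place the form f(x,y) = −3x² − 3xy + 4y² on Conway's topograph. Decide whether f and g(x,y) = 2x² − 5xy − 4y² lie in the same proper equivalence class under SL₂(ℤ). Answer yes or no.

D₁ = 57, D₂ = 57
river cycle of f (length 6): (4, 3, -3), (-3, 3, 4), (4, 5, -2), (-2, 7, 1), (1, 7, -2), (-2, 5, 4)
river cycle of g (length 6): (-4, 5, 2), (2, 7, -1), (-1, 7, 2), (2, 5, -4), (-4, 3, 3), (3, 3, -4)
cycles differ ⇒ inequivalent

no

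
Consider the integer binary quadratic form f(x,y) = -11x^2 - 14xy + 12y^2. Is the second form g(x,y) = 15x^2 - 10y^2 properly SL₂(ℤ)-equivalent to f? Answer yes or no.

D₁ = 724, D₂ = 600
discriminants differ ⇒ not SL₂(ℤ)-equivalent

no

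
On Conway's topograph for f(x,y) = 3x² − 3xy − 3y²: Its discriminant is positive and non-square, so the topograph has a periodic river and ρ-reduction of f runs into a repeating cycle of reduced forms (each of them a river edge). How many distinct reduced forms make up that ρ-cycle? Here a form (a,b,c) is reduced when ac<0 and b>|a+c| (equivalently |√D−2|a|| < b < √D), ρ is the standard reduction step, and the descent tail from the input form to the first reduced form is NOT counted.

D = 45, ⌊√D⌋ = 6
descent: ρ → (-3,3,3)  [lands on river]
river: ρ → (3,3,-3)
ρ-cycle length = 2 (tail of 1 descent step not counted)

2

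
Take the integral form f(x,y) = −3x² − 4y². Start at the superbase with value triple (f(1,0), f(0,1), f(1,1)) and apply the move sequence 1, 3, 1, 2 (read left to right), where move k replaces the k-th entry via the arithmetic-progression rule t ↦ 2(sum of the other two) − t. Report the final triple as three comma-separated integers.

start (-3,-4,-7) = (f(1,0),f(0,1),f(1,1))
replace slot 1: 2·((-4)+(-7)) − (-3) = -19 → (-19,-4,-7)
replace slot 3: 2·((-19)+(-4)) − (-7) = -39 → (-19,-4,-39)
replace slot 1: 2·((-4)+(-39)) − (-19) = -67 → (-67,-4,-39)
replace slot 2: 2·((-67)+(-39)) − (-4) = -208 → (-67,-208,-39)

-67,-208,-39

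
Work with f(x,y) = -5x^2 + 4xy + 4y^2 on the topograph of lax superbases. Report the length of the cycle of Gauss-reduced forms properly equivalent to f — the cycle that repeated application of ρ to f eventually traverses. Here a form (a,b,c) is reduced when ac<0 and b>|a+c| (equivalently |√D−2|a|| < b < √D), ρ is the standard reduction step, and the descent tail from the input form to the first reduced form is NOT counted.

D = 96, ⌊√D⌋ = 9
river: ρ → (4,4,-5)
river: ρ → (-5,6,3)
river: ρ → (3,6,-5)
river: ρ → (-5,4,4)
ρ-cycle length = 4 (tail of 0 descent steps not counted)

4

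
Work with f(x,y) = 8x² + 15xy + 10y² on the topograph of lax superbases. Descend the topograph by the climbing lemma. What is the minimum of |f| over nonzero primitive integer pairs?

translate: b→-1 (≡15 mod 16), so (8,15,10)→(8,-1,3)
flip: (8,-1,3)→(3,1,8)
reduced (well bottom): (3,1,8) with a≤c, −a<b≤a
well minimum = a = 3

3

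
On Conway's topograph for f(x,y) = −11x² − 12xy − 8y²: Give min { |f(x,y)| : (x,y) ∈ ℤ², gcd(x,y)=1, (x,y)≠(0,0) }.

translate: b→-10 (≡12 mod 22), so (11,12,8)→(11,-10,7)
flip: (11,-10,7)→(7,10,11)
translate: b→-4 (≡10 mod 14), so (7,10,11)→(7,-4,8)
reduced (well bottom): (7,-4,8) with a≤c, −a<b≤a
well minimum |f| = |-7| = 7 (negative-definite)

7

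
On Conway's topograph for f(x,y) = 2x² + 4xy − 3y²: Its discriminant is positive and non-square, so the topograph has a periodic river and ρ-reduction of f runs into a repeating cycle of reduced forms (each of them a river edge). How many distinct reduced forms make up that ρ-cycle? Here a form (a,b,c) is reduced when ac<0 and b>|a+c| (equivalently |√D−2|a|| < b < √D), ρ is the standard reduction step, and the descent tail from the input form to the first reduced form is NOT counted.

D = 40, ⌊√D⌋ = 6
river: ρ → (-3,2,3)
river: ρ → (3,4,-2)
river: ρ → (-2,4,3)
river: ρ → (3,2,-3)
river: ρ → (-3,4,2)
river: ρ → (2,4,-3)
ρ-cycle length = 6 (tail of 0 descent steps not counted)

6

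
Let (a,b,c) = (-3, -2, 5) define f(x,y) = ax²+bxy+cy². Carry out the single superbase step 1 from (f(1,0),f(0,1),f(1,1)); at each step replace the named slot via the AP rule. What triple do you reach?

start (-3,5,0) = (f(1,0),f(0,1),f(1,1))
replace slot 1: 2·(5+0) − (-3) = 13 → (13,5,0)

13,5,0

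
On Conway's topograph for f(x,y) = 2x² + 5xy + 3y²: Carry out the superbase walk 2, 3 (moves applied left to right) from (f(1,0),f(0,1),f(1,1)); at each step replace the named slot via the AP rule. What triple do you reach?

start (2,3,10) = (f(1,0),f(0,1),f(1,1))
replace slot 2: 2·(2+10) − 3 = 21 → (2,21,10)
replace slot 3: 2·(2+21) − 10 = 36 → (2,21,36)

2,21,36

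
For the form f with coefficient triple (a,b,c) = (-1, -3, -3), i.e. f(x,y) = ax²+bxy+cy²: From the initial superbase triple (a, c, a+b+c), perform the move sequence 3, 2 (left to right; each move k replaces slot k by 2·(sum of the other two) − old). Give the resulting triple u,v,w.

start (-1,-3,-7) = (f(1,0),f(0,1),f(1,1))
replace slot 3: 2·((-1)+(-3)) − (-7) = -1 → (-1,-3,-1)
replace slot 2: 2·((-1)+(-1)) − (-3) = -1 → (-1,-1,-1)

-1,-1,-1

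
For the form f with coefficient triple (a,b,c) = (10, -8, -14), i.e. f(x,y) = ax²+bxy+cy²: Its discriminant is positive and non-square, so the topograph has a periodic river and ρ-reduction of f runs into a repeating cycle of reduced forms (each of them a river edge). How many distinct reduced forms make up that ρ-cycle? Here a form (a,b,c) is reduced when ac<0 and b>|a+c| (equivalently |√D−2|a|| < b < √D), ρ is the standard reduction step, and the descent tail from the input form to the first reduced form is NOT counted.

D = 624, ⌊√D⌋ = 24
descent: ρ → (-14,8,10)  [lands on river]
river: ρ → (10,12,-12)
river: ρ → (-12,12,10)
river: ρ → (10,8,-14)
river: ρ → (-14,20,4)
river: ρ → (4,20,-14)
ρ-cycle length = 6 (tail of 1 descent step not counted)

6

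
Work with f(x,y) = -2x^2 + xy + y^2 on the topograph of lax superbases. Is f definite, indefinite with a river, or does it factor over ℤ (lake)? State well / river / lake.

D = b²−4ac = 1² − 4·(-2)·1 = 9
D = 3² is a perfect square ⇒ form factors over ℤ ⇒ lakes

lake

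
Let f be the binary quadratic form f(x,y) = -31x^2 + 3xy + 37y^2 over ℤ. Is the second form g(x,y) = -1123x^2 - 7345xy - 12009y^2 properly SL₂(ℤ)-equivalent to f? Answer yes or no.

D₁ = 4597, D₂ = 4597
river cycle of f (length 6): (-31, 65, 3), (3, 67, -9), (-9, 59, 31), (31, 65, -3), (-3, 67, 9), (9, 59, -31)
river cycle of g (length 6): (9, 59, -31), (-31, 65, 3), (3, 67, -9), (-9, 59, 31), (31, 65, -3), (-3, 67, 9)
cycles coincide ⇒ equivalent

yes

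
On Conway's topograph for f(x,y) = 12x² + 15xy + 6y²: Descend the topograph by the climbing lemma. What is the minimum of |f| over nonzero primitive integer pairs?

translate: b→-9 (≡15 mod 24), so (12,15,6)→(12,-9,3)
flip: (12,-9,3)→(3,9,12)
translate: b→3 (≡9 mod 6), so (3,9,12)→(3,3,6)
reduced (well bottom): (3,3,6) with a≤c, −a<b≤a
well minimum = a = 3

3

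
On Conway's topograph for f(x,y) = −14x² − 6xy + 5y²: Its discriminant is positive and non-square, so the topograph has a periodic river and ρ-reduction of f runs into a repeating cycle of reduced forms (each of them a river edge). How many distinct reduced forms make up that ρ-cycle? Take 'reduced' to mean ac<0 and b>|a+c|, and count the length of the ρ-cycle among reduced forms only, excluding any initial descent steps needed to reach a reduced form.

D = 316, ⌊√D⌋ = 17
descent: ρ → (5,16,-3)  [lands on river]
river: ρ → (-3,14,10)
river: ρ → (10,6,-7)
river: ρ → (-7,8,9)
river: ρ → (9,10,-6)
river: ρ → (-6,14,5)
ρ-cycle length = 6 (tail of 1 descent step not counted)

6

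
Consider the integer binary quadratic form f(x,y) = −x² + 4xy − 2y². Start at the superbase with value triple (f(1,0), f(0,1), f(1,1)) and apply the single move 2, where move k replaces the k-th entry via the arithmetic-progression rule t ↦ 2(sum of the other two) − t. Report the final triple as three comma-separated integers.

start (-1,-2,1) = (f(1,0),f(0,1),f(1,1))
replace slot 2: 2·((-1)+1) − (-2) = 2 → (-1,2,1)

-1,2,1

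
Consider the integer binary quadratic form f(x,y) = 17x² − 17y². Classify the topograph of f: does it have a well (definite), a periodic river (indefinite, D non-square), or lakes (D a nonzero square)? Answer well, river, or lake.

D = b²−4ac = 0² − 4·17·(-17) = 1156
D = 34² is a perfect square ⇒ form factors over ℤ ⇒ lakes

lake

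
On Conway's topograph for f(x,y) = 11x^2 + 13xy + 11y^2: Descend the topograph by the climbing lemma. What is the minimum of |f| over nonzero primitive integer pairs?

translate: b→-9 (≡13 mod 22), so (11,13,11)→(11,-9,9)
flip: (11,-9,9)→(9,9,11)
reduced (well bottom): (9,9,11) with a≤c, −a<b≤a
well minimum = a = 9

9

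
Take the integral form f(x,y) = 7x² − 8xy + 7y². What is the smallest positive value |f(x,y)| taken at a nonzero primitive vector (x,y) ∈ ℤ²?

translate: b→6 (≡-8 mod 14), so (7,-8,7)→(7,6,6)
flip: (7,6,6)→(6,-6,7)
translate: b→6 (≡-6 mod 12), so (6,-6,7)→(6,6,7)
reduced (well bottom): (6,6,7) with a≤c, −a<b≤a
well minimum = a = 6

6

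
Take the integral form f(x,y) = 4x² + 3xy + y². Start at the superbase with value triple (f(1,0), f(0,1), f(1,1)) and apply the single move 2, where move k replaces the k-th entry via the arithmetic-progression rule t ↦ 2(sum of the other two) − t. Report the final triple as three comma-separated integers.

start (4,1,8) = (f(1,0),f(0,1),f(1,1))
replace slot 2: 2·(4+8) − 1 = 23 → (4,23,8)

4,23,8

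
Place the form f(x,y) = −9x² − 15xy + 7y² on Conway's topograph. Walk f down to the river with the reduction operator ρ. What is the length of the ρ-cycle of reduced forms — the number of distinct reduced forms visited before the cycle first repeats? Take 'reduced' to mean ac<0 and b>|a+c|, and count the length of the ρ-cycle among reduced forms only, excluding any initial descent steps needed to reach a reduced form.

D = 477, ⌊√D⌋ = 21
descent: ρ → (7,15,-9)  [lands on river]
river: ρ → (-9,21,1)
river: ρ → (1,21,-9)
river: ρ → (-9,15,7)
river: ρ → (7,13,-11)
river: ρ → (-11,9,9)
river: ρ → (9,9,-11)
river: ρ → (-11,13,7)
ρ-cycle length = 8 (tail of 1 descent step not counted)

8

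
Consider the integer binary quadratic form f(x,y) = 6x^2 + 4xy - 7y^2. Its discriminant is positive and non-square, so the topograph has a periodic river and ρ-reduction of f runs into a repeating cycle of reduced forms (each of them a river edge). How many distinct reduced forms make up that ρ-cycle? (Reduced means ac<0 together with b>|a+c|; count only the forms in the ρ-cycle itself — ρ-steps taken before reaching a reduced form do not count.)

D = 184, ⌊√D⌋ = 13
river: ρ → (-7,10,3)
river: ρ → (3,8,-10)
river: ρ → (-10,12,1)
river: ρ → (1,12,-10)
river: ρ → (-10,8,3)
river: ρ → (3,10,-7)
river: ρ → (-7,4,6)
river: ρ → (6,8,-5)
river: ρ → (-5,12,2)
river: ρ → (2,12,-5)
river: ρ → (-5,8,6)
river: ρ → (6,4,-7)
ρ-cycle length = 12 (tail of 0 descent steps not counted)

12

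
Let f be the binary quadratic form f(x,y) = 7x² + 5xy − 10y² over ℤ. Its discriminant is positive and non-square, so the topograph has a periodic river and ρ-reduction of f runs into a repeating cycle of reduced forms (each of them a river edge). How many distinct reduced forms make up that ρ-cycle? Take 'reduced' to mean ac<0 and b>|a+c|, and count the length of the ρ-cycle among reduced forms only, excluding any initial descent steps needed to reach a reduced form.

D = 305, ⌊√D⌋ = 17
river: ρ → (-10,15,2)
river: ρ → (2,17,-2)
river: ρ → (-2,15,10)
river: ρ → (10,5,-7)
river: ρ → (-7,9,8)
river: ρ → (8,7,-8)
river: ρ → (-8,9,7)
river: ρ → (7,5,-10)
ρ-cycle length = 8 (tail of 0 descent steps not counted)

8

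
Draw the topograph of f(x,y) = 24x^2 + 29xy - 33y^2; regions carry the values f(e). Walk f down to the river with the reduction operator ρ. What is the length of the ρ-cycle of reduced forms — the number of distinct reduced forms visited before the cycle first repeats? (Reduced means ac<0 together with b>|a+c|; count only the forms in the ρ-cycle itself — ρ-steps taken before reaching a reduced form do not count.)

D = 4009, ⌊√D⌋ = 63
river: ρ → (-33,37,20)
river: ρ → (20,43,-27)
river: ρ → (-27,11,36)
river: ρ → (36,61,-2)
river: ρ → (-2,63,5)
river: ρ → (5,57,-38)
river: ρ → (-38,19,24)
river: ρ → (24,29,-33)
ρ-cycle length = 8 (tail of 0 descent steps not counted)

8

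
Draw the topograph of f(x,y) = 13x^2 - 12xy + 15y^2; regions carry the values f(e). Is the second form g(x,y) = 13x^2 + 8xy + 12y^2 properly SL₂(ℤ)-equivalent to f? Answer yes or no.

D₁ = -636, D₂ = -560
discriminants differ ⇒ not SL₂(ℤ)-equivalent

no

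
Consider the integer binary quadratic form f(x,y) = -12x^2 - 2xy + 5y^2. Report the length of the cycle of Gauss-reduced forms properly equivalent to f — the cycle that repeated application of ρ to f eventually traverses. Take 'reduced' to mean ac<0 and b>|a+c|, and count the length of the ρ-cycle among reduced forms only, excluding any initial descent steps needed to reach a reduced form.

D = 244, ⌊√D⌋ = 15
descent: ρ → (5,12,-5)  [lands on river]
river: ρ → (-5,8,9)
river: ρ → (9,10,-4)
river: ρ → (-4,14,3)
river: ρ → (3,10,-12)
river: ρ → (-12,14,1)
river: ρ → (1,14,-12)
river: ρ → (-12,10,3)
river: ρ → (3,14,-4)
river: ρ → (-4,10,9)
river: ρ → (9,8,-5)
river: ρ → (-5,12,5)
river: ρ → (5,8,-9)
river: ρ → (-9,10,4)
river: ρ → (4,14,-3)
river: ρ → (-3,10,12)
river: ρ → (12,14,-1)
river: ρ → (-1,14,12)
river: ρ → (12,10,-3)
river: ρ → (-3,14,4)
river: ρ → (4,10,-9)
river: ρ → (-9,8,5)
ρ-cycle length = 22 (tail of 1 descent step not counted)

22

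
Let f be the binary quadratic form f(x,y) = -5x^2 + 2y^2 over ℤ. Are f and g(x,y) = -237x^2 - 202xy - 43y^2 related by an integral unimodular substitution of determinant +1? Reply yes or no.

D₁ = 40, D₂ = 40
river cycle of f (length 6): (2, 4, -3), (-3, 2, 3), (3, 4, -2), (-2, 4, 3), (3, 2, -3), (-3, 4, 2)
river cycle of g (length 6): (2, 4, -3), (-3, 2, 3), (3, 4, -2), (-2, 4, 3), (3, 2, -3), (-3, 4, 2)
cycles coincide ⇒ equivalent

yes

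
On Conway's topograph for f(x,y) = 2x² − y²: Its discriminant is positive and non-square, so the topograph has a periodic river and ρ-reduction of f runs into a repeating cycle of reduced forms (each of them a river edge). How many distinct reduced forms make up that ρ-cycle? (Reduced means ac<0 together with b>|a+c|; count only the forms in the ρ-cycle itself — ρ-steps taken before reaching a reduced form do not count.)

D = 8, ⌊√D⌋ = 2
descent: ρ → (-1,2,1)  [lands on river]
river: ρ → (1,2,-1)
ρ-cycle length = 2 (tail of 1 descent step not counted)

2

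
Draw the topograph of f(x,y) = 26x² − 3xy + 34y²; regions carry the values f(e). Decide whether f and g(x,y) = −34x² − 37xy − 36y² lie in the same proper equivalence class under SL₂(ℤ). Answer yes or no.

D₁ = -3527, D₂ = -3527
f: reduced (well bottom): (26,-3,34) with a≤c, −a<b≤a
g is negative-definite; reduce −g:
−g: translate: b→-31 (≡37 mod 68), so (34,37,36)→(34,-31,33)
−g: flip: (34,-31,33)→(33,31,34)
−g: reduced (well bottom): (33,31,34) with a≤c, −a<b≤a
flip sign back: reduced form of g is (-33,-31,-34)
reduced forms (26, -3, 34) vs (-33, -31, -34) ⇒ inequivalent

no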